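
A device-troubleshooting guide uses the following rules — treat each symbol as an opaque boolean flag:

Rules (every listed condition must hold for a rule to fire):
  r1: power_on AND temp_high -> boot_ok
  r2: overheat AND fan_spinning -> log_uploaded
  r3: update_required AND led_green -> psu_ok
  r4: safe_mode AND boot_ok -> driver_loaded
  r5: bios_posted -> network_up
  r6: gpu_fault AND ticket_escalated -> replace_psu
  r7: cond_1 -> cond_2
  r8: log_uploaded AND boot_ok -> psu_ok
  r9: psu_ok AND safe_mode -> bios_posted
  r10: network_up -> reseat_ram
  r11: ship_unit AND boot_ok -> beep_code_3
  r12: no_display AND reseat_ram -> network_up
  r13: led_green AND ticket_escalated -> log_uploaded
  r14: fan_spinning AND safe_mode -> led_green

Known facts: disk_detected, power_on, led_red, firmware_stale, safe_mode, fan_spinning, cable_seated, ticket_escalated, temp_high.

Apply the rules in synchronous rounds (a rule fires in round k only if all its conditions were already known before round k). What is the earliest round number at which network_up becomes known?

5

Round 1: r1 [power_on AND temp_high -> boot_ok]; r14 [fan_spinning AND safe_mode -> led_green]. Adds boot_ok, led_green.
Round 2: r4 [safe_mode AND boot_ok -> driver_loaded]; r13 [led_green AND ticket_escalated -> log_uploaded]. Adds driver_loaded, log_uploaded.
Round 3: r8 [log_uploaded AND boot_ok -> psu_ok]. Adds psu_ok.
Round 4: r9 [psu_ok AND safe_mode -> bios_posted]. Adds bios_posted.
Round 5: r5 [bios_posted -> network_up]. Adds network_up.
network_up first appears in round 5.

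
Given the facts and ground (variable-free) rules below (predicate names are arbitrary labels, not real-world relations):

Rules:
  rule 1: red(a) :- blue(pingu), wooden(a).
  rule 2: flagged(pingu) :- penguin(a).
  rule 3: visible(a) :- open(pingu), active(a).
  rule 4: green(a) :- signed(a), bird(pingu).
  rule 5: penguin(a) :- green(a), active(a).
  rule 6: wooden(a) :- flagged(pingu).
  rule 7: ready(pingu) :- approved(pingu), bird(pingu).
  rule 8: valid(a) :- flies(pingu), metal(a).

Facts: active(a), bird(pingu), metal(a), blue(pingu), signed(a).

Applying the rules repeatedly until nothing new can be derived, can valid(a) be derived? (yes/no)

Round 1 — rule 4, derive green(a).
Round 2 — rule 5, derive penguin(a).
Round 3 — rule 2, derive flagged(pingu).
Round 4 — rule 6, derive wooden(a).
Round 5 — rule 1, derive red(a).
Fixed point reached. valid(a) is concluded only by rule 8; rule 8 needs flies(pingu) (never derived).

no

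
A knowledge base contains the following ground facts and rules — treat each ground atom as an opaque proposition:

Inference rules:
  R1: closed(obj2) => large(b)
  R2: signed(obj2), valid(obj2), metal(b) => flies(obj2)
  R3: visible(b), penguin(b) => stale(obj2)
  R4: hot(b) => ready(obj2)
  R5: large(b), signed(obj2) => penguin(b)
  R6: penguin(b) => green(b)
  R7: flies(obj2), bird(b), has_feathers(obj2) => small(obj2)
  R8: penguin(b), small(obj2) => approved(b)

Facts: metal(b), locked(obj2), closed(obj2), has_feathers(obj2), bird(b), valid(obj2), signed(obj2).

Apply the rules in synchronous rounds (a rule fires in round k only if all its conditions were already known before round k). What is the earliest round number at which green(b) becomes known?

3

Round 1: R1 [closed(obj2) => large(b)]; R2 [signed(obj2), valid(obj2), metal(b) => flies(obj2)]. New: large(b), flies(obj2).
Round 2: R5 [large(b), signed(obj2) => penguin(b)]; R7 [flies(obj2), bird(b), has_feathers(obj2) => small(obj2)]. New: penguin(b), small(obj2).
Round 3: R6 [penguin(b) => green(b)]; R8 [penguin(b), small(obj2) => approved(b)]. New: green(b), approved(b).
green(b) first appears in round 3.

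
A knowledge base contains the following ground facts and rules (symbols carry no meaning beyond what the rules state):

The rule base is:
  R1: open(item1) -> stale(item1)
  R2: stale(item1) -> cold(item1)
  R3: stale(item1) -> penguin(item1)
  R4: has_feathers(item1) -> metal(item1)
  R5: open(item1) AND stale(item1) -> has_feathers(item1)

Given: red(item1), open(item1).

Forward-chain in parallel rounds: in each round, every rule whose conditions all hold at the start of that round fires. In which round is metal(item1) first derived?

3

[1] R1 [open(item1) -> stale(item1)]. ⇒ new: stale(item1).
[2] R2 [stale(item1) -> cold(item1)]; R3 [stale(item1) -> penguin(item1)]; R5 [open(item1) AND stale(item1) -> has_feathers(item1)]. ⇒ new: cold(item1), penguin(item1), has_feathers(item1).
[3] R4 [has_feathers(item1) -> metal(item1)]. ⇒ new: metal(item1).
metal(item1) first appears in round 3.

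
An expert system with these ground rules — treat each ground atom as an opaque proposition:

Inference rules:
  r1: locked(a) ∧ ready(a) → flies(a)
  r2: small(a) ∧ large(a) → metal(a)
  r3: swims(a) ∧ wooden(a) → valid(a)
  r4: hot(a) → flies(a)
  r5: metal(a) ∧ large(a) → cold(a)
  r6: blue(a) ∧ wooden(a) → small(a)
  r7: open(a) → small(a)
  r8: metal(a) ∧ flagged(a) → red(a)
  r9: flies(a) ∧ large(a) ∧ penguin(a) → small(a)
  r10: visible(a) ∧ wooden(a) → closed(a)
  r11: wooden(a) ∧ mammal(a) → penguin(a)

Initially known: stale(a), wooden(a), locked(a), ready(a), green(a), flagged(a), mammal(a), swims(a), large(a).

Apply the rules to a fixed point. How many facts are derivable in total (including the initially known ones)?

Round 1 fires r1, r3, r11, giving flies(a), valid(a), penguin(a).
Round 2 fires r9, giving small(a).
Round 3 fires r2, giving metal(a).
Round 4 fires r5, r8, giving cold(a), red(a).
Closure: {cold(a), flagged(a), flies(a), green(a), large(a), locked(a), mammal(a), metal(a), penguin(a), ready(a), red(a), small(a), stale(a), swims(a), valid(a), wooden(a)} — 16 facts.

16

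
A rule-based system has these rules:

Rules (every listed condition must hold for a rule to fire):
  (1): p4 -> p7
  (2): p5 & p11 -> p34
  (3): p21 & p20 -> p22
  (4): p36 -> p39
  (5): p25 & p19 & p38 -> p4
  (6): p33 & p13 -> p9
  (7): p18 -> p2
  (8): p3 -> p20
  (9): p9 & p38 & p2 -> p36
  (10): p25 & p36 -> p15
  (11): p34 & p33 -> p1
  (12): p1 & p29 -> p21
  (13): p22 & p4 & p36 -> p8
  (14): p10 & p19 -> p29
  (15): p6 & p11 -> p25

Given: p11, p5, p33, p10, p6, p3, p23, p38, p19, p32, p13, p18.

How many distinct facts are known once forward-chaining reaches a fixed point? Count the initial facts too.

27

[1] (2) [p5 & p11 -> p34]; (6) [p33 & p13 -> p9]; (7) [p18 -> p2]; (8) [p3 -> p20]; (14) [p10 & p19 -> p29]; (15) [p6 & p11 -> p25]. ⇒ new: p34, p9, p2, p20, p29, p25.
[2] (5) [p25 & p19 & p38 -> p4]; (9) [p9 & p38 & p2 -> p36]; (11) [p34 & p33 -> p1]. ⇒ new: p4, p36, p1.
[3] (1) [p4 -> p7]; (4) [p36 -> p39]; (10) [p25 & p36 -> p15]; (12) [p1 & p29 -> p21]. ⇒ new: p7, p39, p15, p21.
[4] (3) [p21 & p20 -> p22]. ⇒ new: p22.
[5] (13) [p22 & p4 & p36 -> p8]. ⇒ new: p8.
Closure: {p1, p10, p11, p13, p15, p18, p19, p2, p20, p21, p22, p23, p25, p29, p3, p32, p33, p34, p36, p38, p39, p4, p5, p6, p7, p8, p9} — 27 facts.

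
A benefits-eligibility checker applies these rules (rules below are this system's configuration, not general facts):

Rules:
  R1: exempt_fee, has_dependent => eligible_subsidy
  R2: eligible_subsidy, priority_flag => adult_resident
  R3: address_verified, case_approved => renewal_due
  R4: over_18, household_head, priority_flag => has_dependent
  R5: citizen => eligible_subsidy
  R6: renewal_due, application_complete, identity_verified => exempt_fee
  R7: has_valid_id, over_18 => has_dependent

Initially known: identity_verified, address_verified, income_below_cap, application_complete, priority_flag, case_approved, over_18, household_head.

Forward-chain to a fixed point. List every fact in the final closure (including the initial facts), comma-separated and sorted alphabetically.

address_verified, adult_resident, application_complete, case_approved, eligible_subsidy, exempt_fee, has_dependent, household_head, identity_verified, income_below_cap, over_18, priority_flag, renewal_due

[1] R3 [address_verified, case_approved => renewal_due]; R4 [over_18, household_head, priority_flag => has_dependent]. ⇒ new: renewal_due, has_dependent.
[2] R6 [renewal_due, application_complete, identity_verified => exempt_fee]. ⇒ new: exempt_fee.
[3] R1 [exempt_fee, has_dependent => eligible_subsidy]. ⇒ new: eligible_subsidy.
[4] R2 [eligible_subsidy, priority_flag => adult_resident]. ⇒ new: adult_resident.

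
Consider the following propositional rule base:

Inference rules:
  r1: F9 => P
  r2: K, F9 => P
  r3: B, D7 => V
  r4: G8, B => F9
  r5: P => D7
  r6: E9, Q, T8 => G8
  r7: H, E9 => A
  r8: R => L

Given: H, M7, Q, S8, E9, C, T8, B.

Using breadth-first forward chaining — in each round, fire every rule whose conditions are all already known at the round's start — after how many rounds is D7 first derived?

4

Round 1: r6 [E9, Q, T8 => G8]; r7 [H, E9 => A]. New: G8, A.
Round 2: r4 [G8, B => F9]. New: F9.
Round 3: r1 [F9 => P]. New: P.
Round 4: r5 [P => D7]. New: D7.
D7 first appears in round 4.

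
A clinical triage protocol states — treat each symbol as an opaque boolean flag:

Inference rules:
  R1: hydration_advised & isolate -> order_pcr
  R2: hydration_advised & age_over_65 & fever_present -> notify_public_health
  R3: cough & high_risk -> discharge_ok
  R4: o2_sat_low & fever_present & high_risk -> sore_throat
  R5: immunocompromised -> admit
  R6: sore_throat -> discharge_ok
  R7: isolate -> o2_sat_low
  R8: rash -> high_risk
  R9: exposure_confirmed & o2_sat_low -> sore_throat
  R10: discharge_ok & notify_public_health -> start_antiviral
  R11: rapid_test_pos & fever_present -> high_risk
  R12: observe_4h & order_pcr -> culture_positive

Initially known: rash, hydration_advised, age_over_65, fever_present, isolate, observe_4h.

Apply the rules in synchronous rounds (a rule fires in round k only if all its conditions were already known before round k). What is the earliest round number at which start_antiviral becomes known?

4

Round 1: R1 [hydration_advised & isolate -> order_pcr]; R2 [hydration_advised & age_over_65 & fever_present -> notify_public_health]; R7 [isolate -> o2_sat_low]; R8 [rash -> high_risk]. Adds order_pcr, notify_public_health, o2_sat_low, high_risk.
Round 2: R4 [o2_sat_low & fever_present & high_risk -> sore_throat]; R12 [observe_4h & order_pcr -> culture_positive]. Adds sore_throat, culture_positive.
Round 3: R6 [sore_throat -> discharge_ok]. Adds discharge_ok.
Round 4: R10 [discharge_ok & notify_public_health -> start_antiviral]. Adds start_antiviral.
start_antiviral first appears in round 4.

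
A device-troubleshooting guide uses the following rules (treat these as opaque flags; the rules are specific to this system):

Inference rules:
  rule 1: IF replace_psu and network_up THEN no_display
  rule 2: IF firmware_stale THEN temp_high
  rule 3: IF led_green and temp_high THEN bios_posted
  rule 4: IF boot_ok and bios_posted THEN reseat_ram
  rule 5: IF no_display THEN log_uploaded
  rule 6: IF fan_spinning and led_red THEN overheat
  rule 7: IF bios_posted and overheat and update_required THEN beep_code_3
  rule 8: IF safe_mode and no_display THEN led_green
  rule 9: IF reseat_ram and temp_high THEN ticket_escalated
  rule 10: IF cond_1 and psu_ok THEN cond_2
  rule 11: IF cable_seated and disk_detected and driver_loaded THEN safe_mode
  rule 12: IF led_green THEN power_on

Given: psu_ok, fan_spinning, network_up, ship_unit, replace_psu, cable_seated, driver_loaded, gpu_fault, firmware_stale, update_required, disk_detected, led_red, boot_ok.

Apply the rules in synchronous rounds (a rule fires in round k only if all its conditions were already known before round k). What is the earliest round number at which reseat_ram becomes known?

4

Round 1 — rule 1, rule 2, rule 6, rule 11, derive no_display, temp_high, overheat, safe_mode.
Round 2 — rule 5, rule 8, derive log_uploaded, led_green.
Round 3 — rule 3, rule 12, derive bios_posted, power_on.
Round 4 — rule 4, rule 7, derive reseat_ram, beep_code_3.
reseat_ram first appears in round 4.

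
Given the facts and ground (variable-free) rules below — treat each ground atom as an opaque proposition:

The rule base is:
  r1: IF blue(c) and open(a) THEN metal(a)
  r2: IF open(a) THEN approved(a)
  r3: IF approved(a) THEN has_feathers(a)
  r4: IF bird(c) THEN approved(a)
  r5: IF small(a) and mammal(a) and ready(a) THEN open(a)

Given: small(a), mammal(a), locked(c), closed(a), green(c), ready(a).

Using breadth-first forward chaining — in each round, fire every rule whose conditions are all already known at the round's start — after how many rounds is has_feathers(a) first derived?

3

Round 1: r5 [IF small(a) and mammal(a) and ready(a) THEN open(a)]. Adds open(a).
Round 2: r2 [IF open(a) THEN approved(a)]. Adds approved(a).
Round 3: r3 [IF approved(a) THEN has_feathers(a)]. Adds has_feathers(a).
has_feathers(a) first appears in round 3.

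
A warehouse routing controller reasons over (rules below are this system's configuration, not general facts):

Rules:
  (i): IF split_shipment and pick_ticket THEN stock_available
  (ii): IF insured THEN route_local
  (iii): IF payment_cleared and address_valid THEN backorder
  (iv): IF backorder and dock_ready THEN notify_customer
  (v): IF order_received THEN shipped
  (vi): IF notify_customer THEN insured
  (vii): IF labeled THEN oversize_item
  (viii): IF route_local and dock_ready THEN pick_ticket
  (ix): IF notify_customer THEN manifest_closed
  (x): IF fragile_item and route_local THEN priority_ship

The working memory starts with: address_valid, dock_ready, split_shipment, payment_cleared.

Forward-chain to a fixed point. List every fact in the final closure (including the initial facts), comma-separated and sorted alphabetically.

Round 1 fires (iii), giving backorder.
Round 2 fires (iv), giving notify_customer.
Round 3 fires (vi), (ix), giving insured, manifest_closed.
Round 4 fires (ii), giving route_local.
Round 5 fires (viii), giving pick_ticket.
Round 6 fires (i), giving stock_available.

address_valid, backorder, dock_ready, insured, manifest_closed, notify_customer, payment_cleared, pick_ticket, route_local, split_shipment, stock_available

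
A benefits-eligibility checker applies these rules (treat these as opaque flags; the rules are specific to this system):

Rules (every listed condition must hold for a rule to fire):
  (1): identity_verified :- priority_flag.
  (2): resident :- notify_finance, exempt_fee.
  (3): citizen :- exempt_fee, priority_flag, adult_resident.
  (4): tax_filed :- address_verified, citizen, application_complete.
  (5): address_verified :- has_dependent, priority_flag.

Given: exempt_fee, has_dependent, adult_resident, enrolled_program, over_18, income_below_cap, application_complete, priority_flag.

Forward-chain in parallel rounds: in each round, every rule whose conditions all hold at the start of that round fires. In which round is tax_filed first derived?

2

Round 1 fires (1), (3), (5), giving identity_verified, citizen, address_verified.
Round 2 fires (4), giving tax_filed.
tax_filed first appears in round 2.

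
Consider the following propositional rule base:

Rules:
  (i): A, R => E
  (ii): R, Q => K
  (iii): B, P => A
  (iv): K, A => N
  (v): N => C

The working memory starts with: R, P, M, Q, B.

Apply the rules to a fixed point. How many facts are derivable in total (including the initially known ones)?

Round 1 fires (ii), (iii), giving K, A.
Round 2 fires (i), (iv), giving E, N.
Round 3 fires (v), giving C.
Closure: {A, B, C, E, K, M, N, P, Q, R} — 10 facts.

10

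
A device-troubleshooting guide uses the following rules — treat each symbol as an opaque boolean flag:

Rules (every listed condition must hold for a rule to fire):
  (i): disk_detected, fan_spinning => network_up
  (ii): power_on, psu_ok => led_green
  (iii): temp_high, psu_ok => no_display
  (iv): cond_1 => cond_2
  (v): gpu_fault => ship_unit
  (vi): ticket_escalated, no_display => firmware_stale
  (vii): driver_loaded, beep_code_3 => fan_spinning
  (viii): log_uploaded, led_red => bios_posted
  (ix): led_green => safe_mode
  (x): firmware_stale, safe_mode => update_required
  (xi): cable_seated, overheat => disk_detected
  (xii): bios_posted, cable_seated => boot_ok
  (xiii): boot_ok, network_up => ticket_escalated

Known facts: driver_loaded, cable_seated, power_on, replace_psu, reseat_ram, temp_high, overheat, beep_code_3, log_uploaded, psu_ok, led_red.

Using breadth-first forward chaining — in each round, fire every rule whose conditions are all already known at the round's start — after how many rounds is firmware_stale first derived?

4

[1] (ii) [power_on, psu_ok => led_green]; (iii) [temp_high, psu_ok => no_display]; (vii) [driver_loaded, beep_code_3 => fan_spinning]; (viii) [log_uploaded, led_red => bios_posted]; (xi) [cable_seated, overheat => disk_detected]. ⇒ new: led_green, no_display, fan_spinning, bios_posted, disk_detected.
[2] (i) [disk_detected, fan_spinning => network_up]; (ix) [led_green => safe_mode]; (xii) [bios_posted, cable_seated => boot_ok]. ⇒ new: network_up, safe_mode, boot_ok.
[3] (xiii) [boot_ok, network_up => ticket_escalated]. ⇒ new: ticket_escalated.
[4] (vi) [ticket_escalated, no_display => firmware_stale]. ⇒ new: firmware_stale.
firmware_stale first appears in round 4.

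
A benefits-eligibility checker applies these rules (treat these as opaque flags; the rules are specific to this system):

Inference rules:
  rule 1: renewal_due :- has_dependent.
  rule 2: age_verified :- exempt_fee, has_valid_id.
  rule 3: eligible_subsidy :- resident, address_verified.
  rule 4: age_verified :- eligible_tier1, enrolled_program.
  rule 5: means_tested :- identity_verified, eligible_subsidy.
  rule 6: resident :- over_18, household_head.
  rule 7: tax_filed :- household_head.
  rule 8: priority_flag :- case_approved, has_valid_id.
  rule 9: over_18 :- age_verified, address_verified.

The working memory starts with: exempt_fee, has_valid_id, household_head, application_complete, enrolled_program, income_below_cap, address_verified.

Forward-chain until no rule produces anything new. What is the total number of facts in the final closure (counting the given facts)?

[1] rule 2 [age_verified :- exempt_fee, has_valid_id.]; rule 7 [tax_filed :- household_head.]. ⇒ new: age_verified, tax_filed.
[2] rule 9 [over_18 :- age_verified, address_verified.]. ⇒ new: over_18.
[3] rule 6 [resident :- over_18, household_head.]. ⇒ new: resident.
[4] rule 3 [eligible_subsidy :- resident, address_verified.]. ⇒ new: eligible_subsidy.
Closure: {address_verified, age_verified, application_complete, eligible_subsidy, enrolled_program, exempt_fee, has_valid_id, household_head, income_below_cap, over_18, resident, tax_filed} — 12 facts.

12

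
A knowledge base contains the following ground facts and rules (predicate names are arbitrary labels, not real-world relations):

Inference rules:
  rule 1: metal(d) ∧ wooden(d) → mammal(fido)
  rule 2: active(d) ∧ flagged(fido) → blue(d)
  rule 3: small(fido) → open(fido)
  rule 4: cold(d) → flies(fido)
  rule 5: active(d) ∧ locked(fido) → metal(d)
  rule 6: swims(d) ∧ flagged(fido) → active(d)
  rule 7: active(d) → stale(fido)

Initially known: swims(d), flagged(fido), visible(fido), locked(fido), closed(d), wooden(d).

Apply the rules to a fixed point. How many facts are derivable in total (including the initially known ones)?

11

Round 1: rule 6 [swims(d) ∧ flagged(fido) → active(d)]. New: active(d).
Round 2: rule 2 [active(d) ∧ flagged(fido) → blue(d)]; rule 5 [active(d) ∧ locked(fido) → metal(d)]; rule 7 [active(d) → stale(fido)]. New: blue(d), metal(d), stale(fido).
Round 3: rule 1 [metal(d) ∧ wooden(d) → mammal(fido)]. New: mammal(fido).
Closure: {active(d), blue(d), closed(d), flagged(fido), locked(fido), mammal(fido), metal(d), stale(fido), swims(d), visible(fido), wooden(d)} — 11 facts.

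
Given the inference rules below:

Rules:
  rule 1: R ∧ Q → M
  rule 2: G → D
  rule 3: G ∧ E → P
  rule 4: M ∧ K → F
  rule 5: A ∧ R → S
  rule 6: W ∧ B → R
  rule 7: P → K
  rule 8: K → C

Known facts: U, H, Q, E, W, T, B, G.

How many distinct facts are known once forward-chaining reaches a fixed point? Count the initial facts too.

Round 1: rule 2 [G → D]; rule 3 [G ∧ E → P]; rule 6 [W ∧ B → R]. New: D, P, R.
Round 2: rule 1 [R ∧ Q → M]; rule 7 [P → K]. New: M, K.
Round 3: rule 4 [M ∧ K → F]; rule 8 [K → C]. New: F, C.
Closure: {B, C, D, E, F, G, H, K, M, P, Q, R, T, U, W} — 15 facts.

15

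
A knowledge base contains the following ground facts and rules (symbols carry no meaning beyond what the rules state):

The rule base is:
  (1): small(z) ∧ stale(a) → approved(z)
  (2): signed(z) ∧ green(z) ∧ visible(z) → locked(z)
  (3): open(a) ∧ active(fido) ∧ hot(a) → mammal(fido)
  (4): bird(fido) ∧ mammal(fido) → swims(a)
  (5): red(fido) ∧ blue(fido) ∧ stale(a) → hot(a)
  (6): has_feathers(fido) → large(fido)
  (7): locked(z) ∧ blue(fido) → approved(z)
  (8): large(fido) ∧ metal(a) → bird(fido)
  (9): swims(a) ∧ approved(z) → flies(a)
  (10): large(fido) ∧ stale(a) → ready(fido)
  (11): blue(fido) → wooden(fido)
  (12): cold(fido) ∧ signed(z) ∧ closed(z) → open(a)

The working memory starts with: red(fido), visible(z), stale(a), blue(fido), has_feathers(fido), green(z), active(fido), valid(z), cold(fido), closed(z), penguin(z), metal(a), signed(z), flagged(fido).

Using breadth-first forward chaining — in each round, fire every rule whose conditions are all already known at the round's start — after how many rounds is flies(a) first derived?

Round 1 — (2), (5), (6), (11), (12), derive locked(z), hot(a), large(fido), wooden(fido), open(a).
Round 2 — (3), (7), (8), (10), derive mammal(fido), approved(z), bird(fido), ready(fido).
Round 3 — (4), derive swims(a).
Round 4 — (9), derive flies(a).
flies(a) first appears in round 4.

4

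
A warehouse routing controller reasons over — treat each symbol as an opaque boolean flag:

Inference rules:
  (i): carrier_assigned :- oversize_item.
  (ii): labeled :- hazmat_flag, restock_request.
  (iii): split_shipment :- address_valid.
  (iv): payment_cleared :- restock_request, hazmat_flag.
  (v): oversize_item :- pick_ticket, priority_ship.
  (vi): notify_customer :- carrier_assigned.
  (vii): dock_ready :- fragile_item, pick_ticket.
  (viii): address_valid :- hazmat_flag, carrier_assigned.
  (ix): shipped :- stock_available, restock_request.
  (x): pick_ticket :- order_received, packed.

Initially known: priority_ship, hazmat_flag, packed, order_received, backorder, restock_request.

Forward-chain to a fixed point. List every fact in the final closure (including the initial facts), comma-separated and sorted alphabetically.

[1] (ii) [labeled :- hazmat_flag, restock_request.]; (iv) [payment_cleared :- restock_request, hazmat_flag.]; (x) [pick_ticket :- order_received, packed.]. ⇒ new: labeled, payment_cleared, pick_ticket.
[2] (v) [oversize_item :- pick_ticket, priority_ship.]. ⇒ new: oversize_item.
[3] (i) [carrier_assigned :- oversize_item.]. ⇒ new: carrier_assigned.
[4] (vi) [notify_customer :- carrier_assigned.]; (viii) [address_valid :- hazmat_flag, carrier_assigned.]. ⇒ new: notify_customer, address_valid.
[5] (iii) [split_shipment :- address_valid.]. ⇒ new: split_shipment.

address_valid, backorder, carrier_assigned, hazmat_flag, labeled, notify_customer, order_received, oversize_item, packed, payment_cleared, pick_ticket, priority_ship, restock_request, split_shipment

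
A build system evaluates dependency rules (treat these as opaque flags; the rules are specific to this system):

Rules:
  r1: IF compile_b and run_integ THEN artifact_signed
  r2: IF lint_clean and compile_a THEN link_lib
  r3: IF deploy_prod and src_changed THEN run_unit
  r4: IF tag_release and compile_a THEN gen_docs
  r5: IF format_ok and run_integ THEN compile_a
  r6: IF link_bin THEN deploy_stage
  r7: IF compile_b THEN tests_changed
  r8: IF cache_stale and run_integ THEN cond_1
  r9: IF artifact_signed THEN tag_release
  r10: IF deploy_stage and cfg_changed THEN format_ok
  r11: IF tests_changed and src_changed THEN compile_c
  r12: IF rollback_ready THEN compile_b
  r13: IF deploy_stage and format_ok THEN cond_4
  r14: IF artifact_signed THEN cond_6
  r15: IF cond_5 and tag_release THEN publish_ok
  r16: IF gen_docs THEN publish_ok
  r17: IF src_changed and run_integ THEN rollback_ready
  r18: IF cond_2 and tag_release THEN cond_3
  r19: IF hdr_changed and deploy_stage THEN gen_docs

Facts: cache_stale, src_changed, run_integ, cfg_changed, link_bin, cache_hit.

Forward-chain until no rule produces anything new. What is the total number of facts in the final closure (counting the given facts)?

20

Round 1 — r6, r8, r17, derive deploy_stage, cond_1, rollback_ready.
Round 2 — r10, r12, derive format_ok, compile_b.
Round 3 — r1, r5, r7, r13, derive artifact_signed, compile_a, tests_changed, cond_4.
Round 4 — r9, r11, r14, derive tag_release, compile_c, cond_6.
Round 5 — r4, derive gen_docs.
Round 6 — r16, derive publish_ok.
Closure: {artifact_signed, cache_hit, cache_stale, cfg_changed, compile_a, compile_b, compile_c, cond_1, cond_4, cond_6, deploy_stage, format_ok, gen_docs, link_bin, publish_ok, rollback_ready, run_integ, src_changed, tag_release, tests_changed} — 20 facts.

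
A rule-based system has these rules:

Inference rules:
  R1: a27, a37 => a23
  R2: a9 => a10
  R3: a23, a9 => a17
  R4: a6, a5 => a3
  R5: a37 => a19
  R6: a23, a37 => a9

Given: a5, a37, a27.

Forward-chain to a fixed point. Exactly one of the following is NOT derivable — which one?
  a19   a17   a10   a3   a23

Round 1 — R1, R5, derive a23, a19.
Round 2 — R6, derive a9.
Round 3 — R2, R3, derive a10, a17.
Derived: a19 (round 1), a23 (round 1), a17 (round 3), a10 (round 3). a3 never appears in any round.

a3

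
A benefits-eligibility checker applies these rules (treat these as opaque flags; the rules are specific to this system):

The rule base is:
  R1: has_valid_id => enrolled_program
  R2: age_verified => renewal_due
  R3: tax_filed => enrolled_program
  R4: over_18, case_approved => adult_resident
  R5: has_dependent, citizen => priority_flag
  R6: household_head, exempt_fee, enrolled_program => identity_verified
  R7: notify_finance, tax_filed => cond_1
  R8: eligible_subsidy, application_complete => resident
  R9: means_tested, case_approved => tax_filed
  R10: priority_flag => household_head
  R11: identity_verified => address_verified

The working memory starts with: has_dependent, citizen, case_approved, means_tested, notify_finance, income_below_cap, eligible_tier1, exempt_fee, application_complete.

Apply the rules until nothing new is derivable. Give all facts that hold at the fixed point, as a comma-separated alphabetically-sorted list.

address_verified, application_complete, case_approved, citizen, cond_1, eligible_tier1, enrolled_program, exempt_fee, has_dependent, household_head, identity_verified, income_below_cap, means_tested, notify_finance, priority_flag, tax_filed

Round 1: R5 [has_dependent, citizen => priority_flag]; R9 [means_tested, case_approved => tax_filed]. Adds priority_flag, tax_filed.
Round 2: R3 [tax_filed => enrolled_program]; R7 [notify_finance, tax_filed => cond_1]; R10 [priority_flag => household_head]. Adds enrolled_program, cond_1, household_head.
Round 3: R6 [household_head, exempt_fee, enrolled_program => identity_verified]. Adds identity_verified.
Round 4: R11 [identity_verified => address_verified]. Adds address_verified.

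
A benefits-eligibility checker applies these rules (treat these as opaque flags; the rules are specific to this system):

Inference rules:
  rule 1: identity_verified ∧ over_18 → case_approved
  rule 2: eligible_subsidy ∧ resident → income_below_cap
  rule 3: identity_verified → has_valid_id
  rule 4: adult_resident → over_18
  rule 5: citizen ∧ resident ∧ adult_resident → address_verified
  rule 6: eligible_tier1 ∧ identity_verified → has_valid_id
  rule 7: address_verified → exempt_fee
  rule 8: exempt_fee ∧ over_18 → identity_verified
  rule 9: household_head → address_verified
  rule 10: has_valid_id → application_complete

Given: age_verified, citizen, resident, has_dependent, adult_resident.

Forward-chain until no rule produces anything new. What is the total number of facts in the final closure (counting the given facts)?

12

Round 1 fires rule 4, rule 5, giving over_18, address_verified.
Round 2 fires rule 7, giving exempt_fee.
Round 3 fires rule 8, giving identity_verified.
Round 4 fires rule 1, rule 3, giving case_approved, has_valid_id.
Round 5 fires rule 10, giving application_complete.
Closure: {address_verified, adult_resident, age_verified, application_complete, case_approved, citizen, exempt_fee, has_dependent, has_valid_id, identity_verified, over_18, resident} — 12 facts.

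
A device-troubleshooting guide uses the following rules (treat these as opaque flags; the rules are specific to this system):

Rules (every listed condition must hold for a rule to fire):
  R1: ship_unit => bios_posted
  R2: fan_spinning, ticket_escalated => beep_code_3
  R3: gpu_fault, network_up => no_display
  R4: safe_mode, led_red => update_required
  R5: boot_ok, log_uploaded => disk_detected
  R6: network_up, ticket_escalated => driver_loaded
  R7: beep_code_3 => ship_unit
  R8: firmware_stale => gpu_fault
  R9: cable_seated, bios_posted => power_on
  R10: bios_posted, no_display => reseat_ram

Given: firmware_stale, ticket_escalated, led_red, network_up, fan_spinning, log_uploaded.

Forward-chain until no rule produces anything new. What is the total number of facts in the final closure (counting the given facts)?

Round 1: R2 [fan_spinning, ticket_escalated => beep_code_3]; R6 [network_up, ticket_escalated => driver_loaded]; R8 [firmware_stale => gpu_fault]. Adds beep_code_3, driver_loaded, gpu_fault.
Round 2: R3 [gpu_fault, network_up => no_display]; R7 [beep_code_3 => ship_unit]. Adds no_display, ship_unit.
Round 3: R1 [ship_unit => bios_posted]. Adds bios_posted.
Round 4: R10 [bios_posted, no_display => reseat_ram]. Adds reseat_ram.
Closure: {beep_code_3, bios_posted, driver_loaded, fan_spinning, firmware_stale, gpu_fault, led_red, log_uploaded, network_up, no_display, reseat_ram, ship_unit, ticket_escalated} — 13 facts.

13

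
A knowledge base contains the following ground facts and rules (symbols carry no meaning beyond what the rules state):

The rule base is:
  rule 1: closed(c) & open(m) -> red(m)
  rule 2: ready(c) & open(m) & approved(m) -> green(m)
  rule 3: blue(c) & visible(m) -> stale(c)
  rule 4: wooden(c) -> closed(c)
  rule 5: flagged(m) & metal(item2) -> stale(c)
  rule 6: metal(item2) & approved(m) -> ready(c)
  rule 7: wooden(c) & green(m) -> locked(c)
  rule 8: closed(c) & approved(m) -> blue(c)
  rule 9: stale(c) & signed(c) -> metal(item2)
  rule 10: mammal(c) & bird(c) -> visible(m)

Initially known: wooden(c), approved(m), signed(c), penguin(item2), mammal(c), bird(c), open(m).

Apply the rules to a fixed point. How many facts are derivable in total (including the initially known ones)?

16

Round 1 fires rule 4, rule 10, giving closed(c), visible(m).
Round 2 fires rule 1, rule 8, giving red(m), blue(c).
Round 3 fires rule 3, giving stale(c).
Round 4 fires rule 9, giving metal(item2).
Round 5 fires rule 6, giving ready(c).
Round 6 fires rule 2, giving green(m).
Round 7 fires rule 7, giving locked(c).
Closure: {approved(m), bird(c), blue(c), closed(c), green(m), locked(c), mammal(c), metal(item2), open(m), penguin(item2), ready(c), red(m), signed(c), stale(c), visible(m), wooden(c)} — 16 facts.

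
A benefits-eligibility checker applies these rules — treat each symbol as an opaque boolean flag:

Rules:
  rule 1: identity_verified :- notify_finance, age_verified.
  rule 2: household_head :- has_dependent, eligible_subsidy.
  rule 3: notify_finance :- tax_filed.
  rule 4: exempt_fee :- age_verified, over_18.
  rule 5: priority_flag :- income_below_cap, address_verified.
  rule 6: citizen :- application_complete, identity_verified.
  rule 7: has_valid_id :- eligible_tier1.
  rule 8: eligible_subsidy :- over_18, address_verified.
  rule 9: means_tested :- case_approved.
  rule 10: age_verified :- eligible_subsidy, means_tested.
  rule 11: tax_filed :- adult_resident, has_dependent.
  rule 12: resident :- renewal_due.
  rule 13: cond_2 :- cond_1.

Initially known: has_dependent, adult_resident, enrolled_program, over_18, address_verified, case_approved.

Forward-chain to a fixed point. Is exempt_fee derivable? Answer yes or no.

yes

Round 1 fires rule 8, rule 9, rule 11, giving eligible_subsidy, means_tested, tax_filed.
Round 2 fires rule 2, rule 3, rule 10, giving household_head, notify_finance, age_verified.
Round 3 fires rule 1, rule 4, giving identity_verified, exempt_fee.
exempt_fee appears in round 3, so it is derivable.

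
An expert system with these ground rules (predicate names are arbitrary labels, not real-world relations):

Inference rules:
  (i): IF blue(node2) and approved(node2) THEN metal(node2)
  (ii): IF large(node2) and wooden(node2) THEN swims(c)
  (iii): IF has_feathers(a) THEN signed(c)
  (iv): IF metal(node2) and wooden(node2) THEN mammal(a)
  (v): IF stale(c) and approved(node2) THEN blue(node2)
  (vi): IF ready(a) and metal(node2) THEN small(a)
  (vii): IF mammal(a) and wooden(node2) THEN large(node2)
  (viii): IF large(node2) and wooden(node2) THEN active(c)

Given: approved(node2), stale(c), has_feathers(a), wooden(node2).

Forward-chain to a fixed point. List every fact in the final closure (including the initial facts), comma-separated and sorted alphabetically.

active(c), approved(node2), blue(node2), has_feathers(a), large(node2), mammal(a), metal(node2), signed(c), stale(c), swims(c), wooden(node2)

Round 1: (iii) [IF has_feathers(a) THEN signed(c)]; (v) [IF stale(c) and approved(node2) THEN blue(node2)]. New: signed(c), blue(node2).
Round 2: (i) [IF blue(node2) and approved(node2) THEN metal(node2)]. New: metal(node2).
Round 3: (iv) [IF metal(node2) and wooden(node2) THEN mammal(a)]. New: mammal(a).
Round 4: (vii) [IF mammal(a) and wooden(node2) THEN large(node2)]. New: large(node2).
Round 5: (ii) [IF large(node2) and wooden(node2) THEN swims(c)]; (viii) [IF large(node2) and wooden(node2) THEN active(c)]. New: swims(c), active(c).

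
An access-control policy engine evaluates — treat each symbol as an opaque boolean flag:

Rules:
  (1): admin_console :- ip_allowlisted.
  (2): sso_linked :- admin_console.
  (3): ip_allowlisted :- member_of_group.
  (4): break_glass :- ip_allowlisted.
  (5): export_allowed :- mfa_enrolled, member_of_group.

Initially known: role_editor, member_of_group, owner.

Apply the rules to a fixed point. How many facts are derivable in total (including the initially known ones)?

7

Round 1 fires (3), giving ip_allowlisted.
Round 2 fires (1), (4), giving admin_console, break_glass.
Round 3 fires (2), giving sso_linked.
Closure: {admin_console, break_glass, ip_allowlisted, member_of_group, owner, role_editor, sso_linked} — 7 facts.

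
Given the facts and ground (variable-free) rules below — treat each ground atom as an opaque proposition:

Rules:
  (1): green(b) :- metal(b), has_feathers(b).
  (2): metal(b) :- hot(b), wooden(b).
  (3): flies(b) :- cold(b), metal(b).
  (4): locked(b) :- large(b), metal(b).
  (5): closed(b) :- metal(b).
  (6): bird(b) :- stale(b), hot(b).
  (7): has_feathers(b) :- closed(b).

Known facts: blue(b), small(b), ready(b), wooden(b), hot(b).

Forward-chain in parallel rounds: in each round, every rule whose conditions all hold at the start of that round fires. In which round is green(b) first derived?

Round 1: (2) [metal(b) :- hot(b), wooden(b).]. New: metal(b).
Round 2: (5) [closed(b) :- metal(b).]. New: closed(b).
Round 3: (7) [has_feathers(b) :- closed(b).]. New: has_feathers(b).
Round 4: (1) [green(b) :- metal(b), has_feathers(b).]. New: green(b).
green(b) first appears in round 4.

4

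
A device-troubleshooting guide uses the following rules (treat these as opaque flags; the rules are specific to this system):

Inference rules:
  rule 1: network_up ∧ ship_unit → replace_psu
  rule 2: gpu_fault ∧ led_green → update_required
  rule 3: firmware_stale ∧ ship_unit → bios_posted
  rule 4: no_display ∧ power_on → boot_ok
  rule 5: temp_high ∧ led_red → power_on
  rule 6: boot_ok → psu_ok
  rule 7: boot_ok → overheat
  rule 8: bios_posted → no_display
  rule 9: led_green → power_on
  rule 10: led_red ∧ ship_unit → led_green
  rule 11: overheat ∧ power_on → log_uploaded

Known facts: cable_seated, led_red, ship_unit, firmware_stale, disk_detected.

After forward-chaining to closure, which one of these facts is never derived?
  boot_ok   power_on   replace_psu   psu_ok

replace_psu

[1] rule 3 [firmware_stale ∧ ship_unit → bios_posted]; rule 10 [led_red ∧ ship_unit → led_green]. ⇒ new: bios_posted, led_green.
[2] rule 8 [bios_posted → no_display]; rule 9 [led_green → power_on]. ⇒ new: no_display, power_on.
[3] rule 4 [no_display ∧ power_on → boot_ok]. ⇒ new: boot_ok.
[4] rule 6 [boot_ok → psu_ok]; rule 7 [boot_ok → overheat]. ⇒ new: psu_ok, overheat.
[5] rule 11 [overheat ∧ power_on → log_uploaded]. ⇒ new: log_uploaded.
Derived: power_on (round 2), boot_ok (round 3), psu_ok (round 4). replace_psu never appears in any round.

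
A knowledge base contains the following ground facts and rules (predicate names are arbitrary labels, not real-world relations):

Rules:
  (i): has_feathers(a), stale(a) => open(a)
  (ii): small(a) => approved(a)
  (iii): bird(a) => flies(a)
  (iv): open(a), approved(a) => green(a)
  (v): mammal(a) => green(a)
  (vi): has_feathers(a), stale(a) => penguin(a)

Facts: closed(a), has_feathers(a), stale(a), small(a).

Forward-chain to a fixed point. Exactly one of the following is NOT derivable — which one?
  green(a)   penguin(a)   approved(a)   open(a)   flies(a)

Round 1: (i) [has_feathers(a), stale(a) => open(a)]; (ii) [small(a) => approved(a)]; (vi) [has_feathers(a), stale(a) => penguin(a)]. New: open(a), approved(a), penguin(a).
Round 2: (iv) [open(a), approved(a) => green(a)]. New: green(a).
Derived: approved(a) (round 1), green(a) (round 2), open(a) (round 1), penguin(a) (round 1). flies(a) never appears in any round.

flies(a)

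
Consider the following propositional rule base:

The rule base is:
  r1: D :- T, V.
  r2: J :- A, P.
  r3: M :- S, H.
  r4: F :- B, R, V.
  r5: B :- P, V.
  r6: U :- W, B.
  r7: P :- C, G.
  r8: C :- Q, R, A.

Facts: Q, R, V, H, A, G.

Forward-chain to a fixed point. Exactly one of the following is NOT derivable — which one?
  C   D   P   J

Round 1: r8 [C :- Q, R, A.]. Adds C.
Round 2: r7 [P :- C, G.]. Adds P.
Round 3: r2 [J :- A, P.]; r5 [B :- P, V.]. Adds J, B.
Round 4: r4 [F :- B, R, V.]. Adds F.
Derived: J (round 3), C (round 1), P (round 2). D never appears in any round.

D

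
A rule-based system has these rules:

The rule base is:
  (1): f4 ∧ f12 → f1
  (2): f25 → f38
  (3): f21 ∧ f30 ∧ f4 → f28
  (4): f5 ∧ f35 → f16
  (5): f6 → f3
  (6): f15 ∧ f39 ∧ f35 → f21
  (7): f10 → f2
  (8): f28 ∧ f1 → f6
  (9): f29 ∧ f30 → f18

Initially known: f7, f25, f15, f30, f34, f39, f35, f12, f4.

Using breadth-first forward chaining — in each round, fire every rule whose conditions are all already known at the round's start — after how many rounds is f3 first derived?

Round 1 — (1), (2), (6), derive f1, f38, f21.
Round 2 — (3), derive f28.
Round 3 — (8), derive f6.
Round 4 — (5), derive f3.
f3 first appears in round 4.

4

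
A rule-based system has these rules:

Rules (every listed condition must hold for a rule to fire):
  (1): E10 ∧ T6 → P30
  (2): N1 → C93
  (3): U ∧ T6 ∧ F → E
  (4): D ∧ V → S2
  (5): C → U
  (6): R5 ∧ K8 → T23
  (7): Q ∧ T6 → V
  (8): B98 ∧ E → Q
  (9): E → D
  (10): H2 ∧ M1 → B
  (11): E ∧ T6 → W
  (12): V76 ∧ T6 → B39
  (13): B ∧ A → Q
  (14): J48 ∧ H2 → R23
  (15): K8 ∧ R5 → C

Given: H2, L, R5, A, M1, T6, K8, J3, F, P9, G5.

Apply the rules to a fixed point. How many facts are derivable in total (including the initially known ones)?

Round 1 — (6), (10), (15), derive T23, B, C.
Round 2 — (5), (13), derive U, Q.
Round 3 — (3), (7), derive E, V.
Round 4 — (9), (11), derive D, W.
Round 5 — (4), derive S2.
Closure: {A, B, C, D, E, F, G5, H2, J3, K8, L, M1, P9, Q, R5, S2, T23, T6, U, V, W} — 21 facts.

21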